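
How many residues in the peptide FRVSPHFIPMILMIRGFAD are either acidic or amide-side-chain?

Acidic: D, E. Amide-side-chain: N, Q.
Acidic residues here: D19 (1).
Amide-side-chain residues here: none (0).
The two groups share no amino acid, so total = 1 + 0 = 1.

1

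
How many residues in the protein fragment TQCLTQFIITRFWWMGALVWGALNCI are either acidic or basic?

1

Acidic: D, E. Basic: H, K, R.
Acidic residues here: none (0).
Basic residues here: R11 (1).
The two groups share no amino acid, so total = 0 + 1 = 1.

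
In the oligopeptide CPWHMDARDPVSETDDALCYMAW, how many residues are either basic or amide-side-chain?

Basic: H, K, R. Amide-side-chain: N, Q.
Basic residues here: H4, R8 (2).
Amide-side-chain residues here: none (0).
The two groups share no amino acid, so total = 2 + 0 = 2.

2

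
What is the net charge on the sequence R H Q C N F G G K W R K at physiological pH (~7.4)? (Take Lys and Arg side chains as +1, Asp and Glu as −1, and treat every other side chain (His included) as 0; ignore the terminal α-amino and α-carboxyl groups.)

+4

Positive (K, R): R1, K9, R11, K12 → +4.
Negative (D, E): none → −0.
Net charge = (+4) + (−0) = +4.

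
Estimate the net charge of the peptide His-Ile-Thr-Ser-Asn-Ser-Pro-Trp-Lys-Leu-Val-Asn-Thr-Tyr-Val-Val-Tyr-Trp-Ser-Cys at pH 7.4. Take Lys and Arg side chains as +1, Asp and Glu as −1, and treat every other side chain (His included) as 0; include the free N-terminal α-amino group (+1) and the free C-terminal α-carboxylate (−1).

+1

Positive (K, R): Lys9 → +1.
Negative (D, E): none → −0.
The N-terminus (+1) and C-terminus (−1) cancel.
Net charge = (+1) + (−0) = +1.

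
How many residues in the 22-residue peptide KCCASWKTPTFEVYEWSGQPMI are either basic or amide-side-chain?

Basic: H, K, R. Amide-side-chain: N, Q.
Basic residues here: K1, K7 (2).
Amide-side-chain residues here: Q19 (1).
The two groups share no amino acid, so total = 2 + 1 = 3.

3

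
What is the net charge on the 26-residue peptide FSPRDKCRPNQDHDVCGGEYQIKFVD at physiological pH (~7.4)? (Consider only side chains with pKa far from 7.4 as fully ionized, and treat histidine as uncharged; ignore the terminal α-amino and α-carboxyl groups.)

At pH ~7.4 the Lys and Arg side chains are protonated (+1), the Asp and Glu side chains are deprotonated (−1), and with His taken as neutral all other side chains carry no charge.
Positive (K, R): R4, K6, R8, K23 → +4.
Negative (D, E): D5, D12, D14, E19, D26 → −5.
Net charge = (+4) + (−5) = −1.

-1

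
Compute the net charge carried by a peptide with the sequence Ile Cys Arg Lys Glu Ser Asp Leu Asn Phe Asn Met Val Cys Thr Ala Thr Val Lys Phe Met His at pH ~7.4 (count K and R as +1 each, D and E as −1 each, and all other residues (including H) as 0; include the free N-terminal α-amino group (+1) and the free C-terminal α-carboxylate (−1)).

+1

Positive (K, R): Arg3, Lys4, Lys19 → +3.
Negative (D, E): Glu5, Asp7 → −2.
The N-terminus (+1) and C-terminus (−1) cancel.
Net charge = (+3) + (−2) = +1.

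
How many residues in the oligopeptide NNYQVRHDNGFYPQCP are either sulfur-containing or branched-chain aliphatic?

Sulfur-containing: C, M. Branched-chain aliphatic: I, L, V.
Sulfur-containing residues here: C15 (1).
Branched-chain aliphatic residues here: V5 (1).
The two groups share no amino acid, so total = 1 + 1 = 2.

2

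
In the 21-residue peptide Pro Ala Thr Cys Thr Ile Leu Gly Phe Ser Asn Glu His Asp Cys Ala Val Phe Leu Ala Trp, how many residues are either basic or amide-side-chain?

2

Basic: H, K, R. Amide-side-chain: N, Q.
Basic residues here: His13 (1).
Amide-side-chain residues here: Asn11 (1).
The two groups share no amino acid, so total = 1 + 1 = 2.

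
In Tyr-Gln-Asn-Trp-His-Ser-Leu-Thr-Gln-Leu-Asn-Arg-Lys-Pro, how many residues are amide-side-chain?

Asparagine (N) and glutamine (Q) have uncharged amide side chains.
Matching residues: Gln2, Asn3, Gln9, Asn11.

4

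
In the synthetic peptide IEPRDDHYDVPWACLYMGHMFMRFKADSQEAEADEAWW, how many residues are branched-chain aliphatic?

3

The BCAAs are Val, Leu, and Ile — aliphatic side chains with a branch point.
Matching residues: I1, V10, L15.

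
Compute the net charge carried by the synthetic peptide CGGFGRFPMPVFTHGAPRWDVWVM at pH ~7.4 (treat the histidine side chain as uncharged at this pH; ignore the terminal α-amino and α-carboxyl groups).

The side chains ionized at physiological pH are Lys/Arg (+1) and Asp/Glu (−1); with His treated as neutral, nothing else contributes.
Positive (K, R): R6, R18 → +2.
Negative (D, E): D20 → −1.
Net charge = (+2) + (−1) = +1.

+1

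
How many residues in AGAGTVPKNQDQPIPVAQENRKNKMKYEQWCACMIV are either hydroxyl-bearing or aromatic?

Hydroxyl-bearing: S, T, Y. Aromatic: F, W, Y.
Hydroxyl-bearing residues here: T5, Y27 (2).
Aromatic residues here: Y27, W30 (2).
Y is in both groups, so the 1 Y residue must not be double-counted.
Total = 2 + 2 − 1 = 3.

3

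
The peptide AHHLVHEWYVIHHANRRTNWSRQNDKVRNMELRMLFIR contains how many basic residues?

12

Lysine (K), arginine (R), and histidine (H) have basic, nitrogen-containing side chains.
Matching residues: H2, H3, H6, H12, H13, R16, R17, R22, K26, R28, R33, R38.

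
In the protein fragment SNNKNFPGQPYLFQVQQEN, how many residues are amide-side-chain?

Only N (asparagine) and Q (glutamine) carry a side-chain carboxamide.
Matching residues: N2, N3, N5, Q9, Q14, Q16, Q17, N19.

8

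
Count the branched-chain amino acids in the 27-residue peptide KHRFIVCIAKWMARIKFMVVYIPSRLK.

Valine (V), leucine (L), and isoleucine (I) are the branched-chain amino acids.
Matching residues: I5, V6, I8, I15, V19, V20, I22, L26.

8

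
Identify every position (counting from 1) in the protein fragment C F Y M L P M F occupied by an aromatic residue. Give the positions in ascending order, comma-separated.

The aromatic amino acids are Phe (F, benzyl), Trp (W, indole), and Tyr (Y, phenol).
Matching residues: F2, Y3, F8.

2, 3, 8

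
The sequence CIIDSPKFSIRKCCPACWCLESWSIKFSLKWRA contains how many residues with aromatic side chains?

The aromatic amino acids are Phe (F, benzyl), Trp (W, indole), and Tyr (Y, phenol).
Matching residues: F8, W18, W23, F27, W31.

5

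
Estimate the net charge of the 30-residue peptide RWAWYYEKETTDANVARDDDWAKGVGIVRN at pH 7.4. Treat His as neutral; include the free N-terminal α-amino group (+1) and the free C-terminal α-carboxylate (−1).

-1

Near pH 7.4, K and R contribute +1 each, D and E contribute −1 each, and every other side chain (His included, as stated) is uncharged.
Positive (K, R): R1, K8, R17, K23, R29 → +5.
Negative (D, E): E7, E9, D12, D18, D19, D20 → −6.
The N-terminus (+1) and C-terminus (−1) cancel.
Net charge = (+5) + (−6) = −1.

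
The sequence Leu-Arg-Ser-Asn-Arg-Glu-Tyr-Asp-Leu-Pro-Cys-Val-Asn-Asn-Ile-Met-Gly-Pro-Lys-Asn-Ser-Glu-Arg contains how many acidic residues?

3

Only D (aspartate) and E (glutamate) carry a side-chain carboxylic acid.
Matching residues: Glu6, Asp8, Glu22.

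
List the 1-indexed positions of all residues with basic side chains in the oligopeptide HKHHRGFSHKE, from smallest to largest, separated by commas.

1, 2, 3, 4, 5, 9, 10

Lysine (K), arginine (R), and histidine (H) have basic, nitrogen-containing side chains.
Matching residues: H1, K2, H3, H4, R5, H9, K10.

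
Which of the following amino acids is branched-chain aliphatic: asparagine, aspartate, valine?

Valine (V), leucine (L), and isoleucine (I) are the branched-chain amino acids.
Of the listed options, only valine belongs to this group.

valine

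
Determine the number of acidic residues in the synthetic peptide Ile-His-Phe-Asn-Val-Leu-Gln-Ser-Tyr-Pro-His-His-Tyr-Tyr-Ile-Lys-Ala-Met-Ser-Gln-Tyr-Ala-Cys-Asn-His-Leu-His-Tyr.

Only D (aspartate) and E (glutamate) carry a side-chain carboxylic acid.
None of the 28 residues belong to this group.

0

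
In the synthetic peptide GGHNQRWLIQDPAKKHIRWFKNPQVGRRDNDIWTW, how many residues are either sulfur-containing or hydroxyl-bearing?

Sulfur-containing: C, M. Hydroxyl-bearing: S, T, Y.
Sulfur-containing residues here: none (0).
Hydroxyl-bearing residues here: T34 (1).
The two groups share no amino acid, so total = 0 + 1 = 1.

1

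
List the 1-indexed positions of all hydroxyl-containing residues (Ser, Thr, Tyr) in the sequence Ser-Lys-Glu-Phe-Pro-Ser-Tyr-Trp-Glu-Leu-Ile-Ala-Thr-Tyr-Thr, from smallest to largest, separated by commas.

Matching residues: Ser1, Ser6, Tyr7, Thr13, Tyr14, Thr15.

1, 6, 7, 13, 14, 15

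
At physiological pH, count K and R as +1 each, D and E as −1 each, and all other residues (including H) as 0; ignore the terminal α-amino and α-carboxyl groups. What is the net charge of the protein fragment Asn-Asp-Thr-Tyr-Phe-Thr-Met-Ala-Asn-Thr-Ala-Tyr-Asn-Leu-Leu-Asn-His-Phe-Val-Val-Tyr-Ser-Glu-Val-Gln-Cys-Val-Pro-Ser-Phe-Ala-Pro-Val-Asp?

-3

Positive (K, R): none → +0.
Negative (D, E): Asp2, Glu23, Asp34 → −3.
Net charge = (+0) + (−3) = −3.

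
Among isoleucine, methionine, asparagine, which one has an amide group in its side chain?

asparagine

The amide-side-chain residues are Asn (N) and Gln (Q).
Of the listed options, only asparagine belongs to this group.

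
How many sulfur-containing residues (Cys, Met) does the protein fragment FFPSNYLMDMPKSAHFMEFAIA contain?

3

Matching residues: M8, M10, M17.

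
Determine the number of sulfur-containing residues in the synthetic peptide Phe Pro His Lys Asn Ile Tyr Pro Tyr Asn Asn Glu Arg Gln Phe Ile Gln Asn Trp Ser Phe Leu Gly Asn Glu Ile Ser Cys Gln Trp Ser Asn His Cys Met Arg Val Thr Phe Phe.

Only Cys (C) and Met (M) have a sulfur atom in the side chain.
Matching residues: Cys28, Cys34, Met35.

3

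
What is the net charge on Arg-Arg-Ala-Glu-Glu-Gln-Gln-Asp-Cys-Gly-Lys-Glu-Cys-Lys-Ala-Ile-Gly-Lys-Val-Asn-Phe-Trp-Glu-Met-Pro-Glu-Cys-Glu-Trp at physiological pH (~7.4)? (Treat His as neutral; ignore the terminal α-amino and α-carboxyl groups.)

Near pH 7.4, K and R contribute +1 each, D and E contribute −1 each, and every other side chain (His included, as stated) is uncharged.
Positive (K, R): Arg1, Arg2, Lys11, Lys14, Lys18 → +5.
Negative (D, E): Glu4, Glu5, Asp8, Glu12, Glu23, Glu26, Glu28 → −7.
Net charge = (+5) + (−7) = −2.

-2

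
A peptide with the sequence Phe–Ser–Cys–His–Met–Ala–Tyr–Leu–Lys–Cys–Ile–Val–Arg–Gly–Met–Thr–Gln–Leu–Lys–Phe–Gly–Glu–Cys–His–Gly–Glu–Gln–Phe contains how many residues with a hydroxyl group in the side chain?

Serine (S), threonine (T), and tyrosine (Y) each carry a hydroxyl group on the side chain.
Matching residues: Ser2, Tyr7, Thr16.

3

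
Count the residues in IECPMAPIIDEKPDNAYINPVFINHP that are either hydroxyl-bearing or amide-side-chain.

Hydroxyl-bearing: S, T, Y. Amide-side-chain: N, Q.
Hydroxyl-bearing residues here: Y17 (1).
Amide-side-chain residues here: N15, N19, N24 (3).
The two groups share no amino acid, so total = 1 + 3 = 4.

4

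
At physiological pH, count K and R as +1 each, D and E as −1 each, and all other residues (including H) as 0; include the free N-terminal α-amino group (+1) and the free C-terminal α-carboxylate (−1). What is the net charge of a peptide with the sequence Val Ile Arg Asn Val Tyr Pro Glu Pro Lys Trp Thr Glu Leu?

0

Positive (K, R): Arg3, Lys10 → +2.
Negative (D, E): Glu8, Glu13 → −2.
The N-terminus (+1) and C-terminus (−1) cancel.
Net charge = (+2) + (−2) = 0.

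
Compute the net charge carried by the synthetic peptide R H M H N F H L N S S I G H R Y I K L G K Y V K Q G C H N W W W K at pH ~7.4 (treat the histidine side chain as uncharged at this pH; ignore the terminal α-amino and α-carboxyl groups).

+6

Near pH 7.4, K and R contribute +1 each, D and E contribute −1 each, and every other side chain (His included, as stated) is uncharged.
Positive (K, R): R1, R15, K18, K21, K24, K33 → +6.
Negative (D, E): none → −0.
Net charge = (+6) + (−0) = +6.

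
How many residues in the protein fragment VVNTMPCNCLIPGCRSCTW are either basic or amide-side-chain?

Basic: H, K, R. Amide-side-chain: N, Q.
Basic residues here: R15 (1).
Amide-side-chain residues here: N3, N8 (2).
The two groups share no amino acid, so total = 1 + 2 = 3.

3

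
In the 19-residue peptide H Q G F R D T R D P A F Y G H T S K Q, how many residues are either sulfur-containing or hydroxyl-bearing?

Sulfur-containing: C, M. Hydroxyl-bearing: S, T, Y.
Sulfur-containing residues here: none (0).
Hydroxyl-bearing residues here: T7, Y13, T16, S17 (4).
The two groups share no amino acid, so total = 0 + 4 = 4.

4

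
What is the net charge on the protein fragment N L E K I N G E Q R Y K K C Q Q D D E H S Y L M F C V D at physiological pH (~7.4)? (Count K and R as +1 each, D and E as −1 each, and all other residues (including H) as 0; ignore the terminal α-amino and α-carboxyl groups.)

-2

Positive (K, R): K4, R10, K12, K13 → +4.
Negative (D, E): E3, E8, D17, D18, E19, D28 → −6.
Net charge = (+4) + (−6) = −2.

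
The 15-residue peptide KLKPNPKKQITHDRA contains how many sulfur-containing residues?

0

Only Cys (C) and Met (M) have a sulfur atom in the side chain.
None of the 15 residues belong to this group.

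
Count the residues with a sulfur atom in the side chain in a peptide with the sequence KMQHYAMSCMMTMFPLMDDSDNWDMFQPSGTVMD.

9

Cysteine (C, thiol) and methionine (M, thioether) are the two sulfur-containing amino acids.
Matching residues: M2, M7, C9, M10, M11, M13, M17, M25, M33.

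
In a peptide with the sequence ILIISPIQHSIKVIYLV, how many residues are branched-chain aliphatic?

V, L, and I make up the branched-chain aliphatic group.
Matching residues: I1, L2, I3, I4, I7, I11, V13, I14, L16, V17.

10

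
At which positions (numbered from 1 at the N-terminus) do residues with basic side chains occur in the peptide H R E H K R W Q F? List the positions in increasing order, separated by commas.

K, R, and H are the three residues with basic side chains (ε-amine, guanidinium, and imidazole respectively).
Matching residues: H1, R2, H4, K5, R6.

1, 2, 4, 5, 6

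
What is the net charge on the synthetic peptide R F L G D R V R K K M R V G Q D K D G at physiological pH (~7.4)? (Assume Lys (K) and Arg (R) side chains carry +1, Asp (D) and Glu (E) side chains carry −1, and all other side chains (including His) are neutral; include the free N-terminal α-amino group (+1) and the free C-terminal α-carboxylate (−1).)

Positive (K, R): R1, R6, R8, K9, K10, R12, K17 → +7.
Negative (D, E): D5, D16, D18 → −3.
The N-terminus (+1) and C-terminus (−1) cancel.
Net charge = (+7) + (−3) = +4.

+4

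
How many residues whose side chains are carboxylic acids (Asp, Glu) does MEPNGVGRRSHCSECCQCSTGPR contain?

2

Matching residues: E2, E14.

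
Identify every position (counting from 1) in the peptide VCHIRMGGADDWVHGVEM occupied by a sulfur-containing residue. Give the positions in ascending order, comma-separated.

2, 6, 18

Matching residues: C2, M6, M18.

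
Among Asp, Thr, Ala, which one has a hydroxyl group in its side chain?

Thr

Serine (S), threonine (T), and tyrosine (Y) each carry a hydroxyl group on the side chain.
Of the listed options, only Thr belongs to this group.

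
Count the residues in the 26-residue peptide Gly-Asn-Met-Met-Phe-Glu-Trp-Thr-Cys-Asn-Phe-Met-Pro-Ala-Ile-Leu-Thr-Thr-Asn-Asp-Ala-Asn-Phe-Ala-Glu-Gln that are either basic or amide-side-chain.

5

Basic: H, K, R. Amide-side-chain: N, Q.
Basic residues here: none (0).
Amide-side-chain residues here: Asn2, Asn10, Asn19, Asn22, Gln26 (5).
The two groups share no amino acid, so total = 0 + 5 = 5.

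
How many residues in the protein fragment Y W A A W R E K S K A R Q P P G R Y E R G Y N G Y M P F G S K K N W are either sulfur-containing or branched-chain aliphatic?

Sulfur-containing: C, M. Branched-chain aliphatic: I, L, V.
Sulfur-containing residues here: M26 (1).
Branched-chain aliphatic residues here: none (0).
The two groups share no amino acid, so total = 1 + 0 = 1.

1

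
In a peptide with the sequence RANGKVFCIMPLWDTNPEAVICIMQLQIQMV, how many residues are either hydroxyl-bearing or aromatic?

Hydroxyl-bearing: S, T, Y. Aromatic: F, W, Y.
Hydroxyl-bearing residues here: T15 (1).
Aromatic residues here: F7, W13 (2).
(Y belongs to both groups, but none appear in this sequence.) Total = 1 + 2 = 3.

3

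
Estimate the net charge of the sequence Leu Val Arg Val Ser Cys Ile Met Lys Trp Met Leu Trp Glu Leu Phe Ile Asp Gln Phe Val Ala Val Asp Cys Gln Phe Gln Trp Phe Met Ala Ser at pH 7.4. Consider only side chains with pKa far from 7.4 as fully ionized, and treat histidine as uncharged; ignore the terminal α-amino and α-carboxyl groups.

-1

Near pH 7.4, K and R contribute +1 each, D and E contribute −1 each, and every other side chain (His included, as stated) is uncharged.
Positive (K, R): Arg3, Lys9 → +2.
Negative (D, E): Glu14, Asp18, Asp24 → −3.
Net charge = (+2) + (−3) = −1.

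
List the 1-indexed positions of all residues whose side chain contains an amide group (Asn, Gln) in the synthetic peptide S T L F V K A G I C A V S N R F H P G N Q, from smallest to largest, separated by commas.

Matching residues: N14, N20, Q21.

14, 20, 21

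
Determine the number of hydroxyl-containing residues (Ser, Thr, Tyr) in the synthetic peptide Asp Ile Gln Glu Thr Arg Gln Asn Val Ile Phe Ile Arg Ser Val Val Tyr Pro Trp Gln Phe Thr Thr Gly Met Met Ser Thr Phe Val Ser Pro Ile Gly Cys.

8

Matching residues: Thr5, Ser14, Tyr17, Thr22, Thr23, Ser27, Thr28, Ser31.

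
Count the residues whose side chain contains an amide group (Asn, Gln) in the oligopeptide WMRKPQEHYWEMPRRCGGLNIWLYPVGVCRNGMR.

Matching residues: Q6, N20, N31.

3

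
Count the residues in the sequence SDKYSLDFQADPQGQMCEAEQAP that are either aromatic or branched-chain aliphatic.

Aromatic: F, W, Y. Branched-chain aliphatic: I, L, V.
Aromatic residues here: Y4, F8 (2).
Branched-chain aliphatic residues here: L6 (1).
The two groups share no amino acid, so total = 2 + 1 = 3.

3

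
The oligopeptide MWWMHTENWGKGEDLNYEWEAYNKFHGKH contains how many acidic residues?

Only D (aspartate) and E (glutamate) carry a side-chain carboxylic acid.
Matching residues: E7, E13, D14, E18, E20.

5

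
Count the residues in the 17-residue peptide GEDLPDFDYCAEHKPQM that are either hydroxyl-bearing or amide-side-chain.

2

Hydroxyl-bearing: S, T, Y. Amide-side-chain: N, Q.
Hydroxyl-bearing residues here: Y9 (1).
Amide-side-chain residues here: Q16 (1).
The two groups share no amino acid, so total = 1 + 1 = 2.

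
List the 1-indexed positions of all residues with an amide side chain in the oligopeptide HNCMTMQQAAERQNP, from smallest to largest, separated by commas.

Asparagine (N) and glutamine (Q) have uncharged amide side chains.
Matching residues: N2, Q7, Q8, Q13, N14.

2, 7, 8, 13, 14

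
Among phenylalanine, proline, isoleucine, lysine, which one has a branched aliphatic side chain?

isoleucine

The BCAAs are Val, Leu, and Ile — aliphatic side chains with a branch point.
Of the listed options, only isoleucine belongs to this group.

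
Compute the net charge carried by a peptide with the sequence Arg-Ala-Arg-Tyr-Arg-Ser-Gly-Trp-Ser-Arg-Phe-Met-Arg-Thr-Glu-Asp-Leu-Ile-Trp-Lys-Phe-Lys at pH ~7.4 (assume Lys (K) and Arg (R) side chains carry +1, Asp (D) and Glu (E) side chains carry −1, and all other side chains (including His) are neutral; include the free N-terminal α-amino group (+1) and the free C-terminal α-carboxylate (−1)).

+5

Positive (K, R): Arg1, Arg3, Arg5, Arg10, Arg13, Lys20, Lys22 → +7.
Negative (D, E): Glu15, Asp16 → −2.
The N-terminus (+1) and C-terminus (−1) cancel.
Net charge = (+7) + (−2) = +5.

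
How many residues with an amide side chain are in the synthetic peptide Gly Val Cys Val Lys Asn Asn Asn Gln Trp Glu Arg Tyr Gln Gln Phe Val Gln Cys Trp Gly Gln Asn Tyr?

Only N (asparagine) and Q (glutamine) carry a side-chain carboxamide.
Matching residues: Asn6, Asn7, Asn8, Gln9, Gln14, Gln15, Gln18, Gln22, Asn23.

9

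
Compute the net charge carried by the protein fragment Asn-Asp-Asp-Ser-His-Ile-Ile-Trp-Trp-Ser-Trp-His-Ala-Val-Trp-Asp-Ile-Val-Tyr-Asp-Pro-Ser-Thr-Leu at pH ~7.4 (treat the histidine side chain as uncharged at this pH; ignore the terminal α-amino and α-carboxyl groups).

Near pH 7.4, K and R contribute +1 each, D and E contribute −1 each, and every other side chain (His included, as stated) is uncharged.
Positive (K, R): none → +0.
Negative (D, E): Asp2, Asp3, Asp16, Asp20 → −4.
Net charge = (+0) + (−4) = −4.

-4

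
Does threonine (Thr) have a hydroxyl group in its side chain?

S, T, and Y are the three residues with a side-chain hydroxyl.
Threonine is in this group.

Yes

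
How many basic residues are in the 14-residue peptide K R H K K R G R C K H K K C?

Lysine (K), arginine (R), and histidine (H) have basic, nitrogen-containing side chains.
Matching residues: K1, R2, H3, K4, K5, R6, R8, K10, H11, K12, K13.

11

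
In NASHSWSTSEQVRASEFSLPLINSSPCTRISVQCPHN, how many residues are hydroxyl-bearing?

11

S, T, and Y are the three residues with a side-chain hydroxyl.
Matching residues: S3, S5, S7, T8, S9, S15, S18, S24, S25, T28, S31.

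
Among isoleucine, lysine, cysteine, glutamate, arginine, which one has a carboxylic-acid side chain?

Aspartate (D) and glutamate (E) have carboxylic-acid side chains and are the acidic amino acids.
Of the listed options, only glutamate belongs to this group.

glutamate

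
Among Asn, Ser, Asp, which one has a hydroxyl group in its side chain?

The –OH-bearing residues are Ser, Thr (aliphatic alcohols), and Tyr (phenol).
Of the listed options, only Ser belongs to this group.

Ser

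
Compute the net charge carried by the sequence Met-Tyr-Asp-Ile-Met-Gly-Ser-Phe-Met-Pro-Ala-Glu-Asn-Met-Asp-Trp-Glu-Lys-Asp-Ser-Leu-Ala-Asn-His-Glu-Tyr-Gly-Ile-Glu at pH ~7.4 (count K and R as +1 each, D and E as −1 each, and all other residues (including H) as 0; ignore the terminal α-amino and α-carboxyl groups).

Positive (K, R): Lys18 → +1.
Negative (D, E): Asp3, Glu12, Asp15, Glu17, Asp19, Glu25, Glu29 → −7.
Net charge = (+1) + (−7) = −6.

-6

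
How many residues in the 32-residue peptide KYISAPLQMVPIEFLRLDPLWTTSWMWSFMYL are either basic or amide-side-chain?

3

Basic: H, K, R. Amide-side-chain: N, Q.
Basic residues here: K1, R16 (2).
Amide-side-chain residues here: Q8 (1).
The two groups share no amino acid, so total = 2 + 1 = 3.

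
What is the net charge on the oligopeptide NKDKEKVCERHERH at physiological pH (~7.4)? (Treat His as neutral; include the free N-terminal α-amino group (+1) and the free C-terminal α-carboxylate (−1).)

+1

The side chains ionized at physiological pH are Lys/Arg (+1) and Asp/Glu (−1); with His treated as neutral, nothing else contributes.
Positive (K, R): K2, K4, K6, R10, R13 → +5.
Negative (D, E): D3, E5, E9, E12 → −4.
The N-terminus (+1) and C-terminus (−1) cancel.
Net charge = (+5) + (−4) = +1.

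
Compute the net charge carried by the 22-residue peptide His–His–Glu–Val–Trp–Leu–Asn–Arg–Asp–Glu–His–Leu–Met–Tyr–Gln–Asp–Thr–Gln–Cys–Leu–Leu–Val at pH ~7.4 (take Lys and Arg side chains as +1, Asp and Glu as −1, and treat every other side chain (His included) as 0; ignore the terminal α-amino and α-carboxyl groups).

Positive (K, R): Arg8 → +1.
Negative (D, E): Glu3, Asp9, Glu10, Asp16 → −4.
Net charge = (+1) + (−4) = −3.

-3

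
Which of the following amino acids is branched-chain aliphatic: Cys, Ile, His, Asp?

V, L, and I make up the branched-chain aliphatic group.
Of the listed options, only Ile belongs to this group.

Ile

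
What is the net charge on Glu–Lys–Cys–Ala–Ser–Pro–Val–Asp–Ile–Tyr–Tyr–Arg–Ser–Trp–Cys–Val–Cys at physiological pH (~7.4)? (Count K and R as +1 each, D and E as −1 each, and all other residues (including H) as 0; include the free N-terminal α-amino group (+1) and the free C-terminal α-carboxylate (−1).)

Positive (K, R): Lys2, Arg12 → +2.
Negative (D, E): Glu1, Asp8 → −2.
The N-terminus (+1) and C-terminus (−1) cancel.
Net charge = (+2) + (−2) = 0.

0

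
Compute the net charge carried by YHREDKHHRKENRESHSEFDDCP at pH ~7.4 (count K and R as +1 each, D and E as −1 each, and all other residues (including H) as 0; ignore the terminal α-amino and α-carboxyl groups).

Positive (K, R): R3, K6, R9, K10, R13 → +5.
Negative (D, E): E4, D5, E11, E14, E18, D20, D21 → −7.
Net charge = (+5) + (−7) = −2.

-2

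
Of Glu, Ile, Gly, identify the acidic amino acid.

Aspartate (D) and glutamate (E) have carboxylic-acid side chains and are the acidic amino acids.
Of the listed options, only Glu belongs to this group.

Glu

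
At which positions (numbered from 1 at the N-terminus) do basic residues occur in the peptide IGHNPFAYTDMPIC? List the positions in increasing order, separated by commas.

3

Lysine (K), arginine (R), and histidine (H) have basic, nitrogen-containing side chains.
Matching residues: H3.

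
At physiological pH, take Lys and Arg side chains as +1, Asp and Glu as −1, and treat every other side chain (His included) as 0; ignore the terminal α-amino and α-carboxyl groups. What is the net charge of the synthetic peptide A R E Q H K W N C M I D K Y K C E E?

Positive (K, R): R2, K6, K13, K15 → +4.
Negative (D, E): E3, D12, E17, E18 → −4.
Net charge = (+4) + (−4) = 0.

0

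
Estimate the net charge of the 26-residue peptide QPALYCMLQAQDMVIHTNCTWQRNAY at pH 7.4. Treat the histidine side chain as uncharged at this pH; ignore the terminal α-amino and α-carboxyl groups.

At pH ~7.4 the Lys and Arg side chains are protonated (+1), the Asp and Glu side chains are deprotonated (−1), and with His taken as neutral all other side chains carry no charge.
Positive (K, R): R23 → +1.
Negative (D, E): D12 → −1.
Net charge = (+1) + (−1) = 0.

0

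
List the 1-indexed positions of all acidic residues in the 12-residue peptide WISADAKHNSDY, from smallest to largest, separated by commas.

Aspartate (D) and glutamate (E) have carboxylic-acid side chains and are the acidic amino acids.
Matching residues: D5, D11.

5, 11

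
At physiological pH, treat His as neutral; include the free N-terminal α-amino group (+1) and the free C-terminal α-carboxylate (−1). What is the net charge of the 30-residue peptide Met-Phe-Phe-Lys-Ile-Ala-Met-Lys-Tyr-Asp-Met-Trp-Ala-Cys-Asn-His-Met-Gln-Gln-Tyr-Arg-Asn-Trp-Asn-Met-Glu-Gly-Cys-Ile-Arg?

+2

The side chains ionized at physiological pH are Lys/Arg (+1) and Asp/Glu (−1); with His treated as neutral, nothing else contributes.
Positive (K, R): Lys4, Lys8, Arg21, Arg30 → +4.
Negative (D, E): Asp10, Glu26 → −2.
The N-terminus (+1) and C-terminus (−1) cancel.
Net charge = (+4) + (−2) = +2.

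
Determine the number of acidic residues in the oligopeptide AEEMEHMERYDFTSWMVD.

6

Aspartate (D) and glutamate (E) have carboxylic-acid side chains and are the acidic amino acids.
Matching residues: E2, E3, E5, E8, D11, D18.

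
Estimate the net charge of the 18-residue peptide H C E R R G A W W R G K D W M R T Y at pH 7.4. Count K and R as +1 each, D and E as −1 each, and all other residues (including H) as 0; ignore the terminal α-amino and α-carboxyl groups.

Positive (K, R): R4, R5, R10, K12, R16 → +5.
Negative (D, E): E3, D13 → −2.
Net charge = (+5) + (−2) = +3.

+3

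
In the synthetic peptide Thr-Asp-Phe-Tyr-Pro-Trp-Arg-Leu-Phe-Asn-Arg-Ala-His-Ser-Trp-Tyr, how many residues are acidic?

Aspartate (D) and glutamate (E) have carboxylic-acid side chains and are the acidic amino acids.
Matching residues: Asp2.

1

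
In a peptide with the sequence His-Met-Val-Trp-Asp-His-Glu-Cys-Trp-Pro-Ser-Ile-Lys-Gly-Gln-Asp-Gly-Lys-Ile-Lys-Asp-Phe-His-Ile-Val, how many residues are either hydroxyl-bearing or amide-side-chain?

Hydroxyl-bearing: S, T, Y. Amide-side-chain: N, Q.
Hydroxyl-bearing residues here: Ser11 (1).
Amide-side-chain residues here: Gln15 (1).
The two groups share no amino acid, so total = 1 + 1 = 2.

2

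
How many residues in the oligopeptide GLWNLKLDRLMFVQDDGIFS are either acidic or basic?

5

Acidic: D, E. Basic: H, K, R.
Acidic residues here: D8, D15, D16 (3).
Basic residues here: K6, R9 (2).
The two groups share no amino acid, so total = 3 + 2 = 5.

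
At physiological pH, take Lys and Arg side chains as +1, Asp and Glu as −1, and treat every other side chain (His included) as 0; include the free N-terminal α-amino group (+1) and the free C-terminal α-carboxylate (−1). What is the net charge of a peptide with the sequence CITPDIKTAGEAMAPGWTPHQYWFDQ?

Positive (K, R): K7 → +1.
Negative (D, E): D5, E11, D25 → −3.
The N-terminus (+1) and C-terminus (−1) cancel.
Net charge = (+1) + (−3) = −2.

-2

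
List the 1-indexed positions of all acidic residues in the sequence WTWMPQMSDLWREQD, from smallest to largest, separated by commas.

The acidic residues are Asp (D) and Glu (E), whose side chains end in a carboxylate group.
Matching residues: D9, E13, D15.

9, 13, 15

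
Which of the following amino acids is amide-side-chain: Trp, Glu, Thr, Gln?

Gln

Asparagine (N) and glutamine (Q) have uncharged amide side chains.
Of the listed options, only Gln belongs to this group.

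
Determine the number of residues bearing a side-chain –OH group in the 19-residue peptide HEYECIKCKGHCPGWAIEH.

The –OH-bearing residues are Ser, Thr (aliphatic alcohols), and Tyr (phenol).
Matching residues: Y3.

1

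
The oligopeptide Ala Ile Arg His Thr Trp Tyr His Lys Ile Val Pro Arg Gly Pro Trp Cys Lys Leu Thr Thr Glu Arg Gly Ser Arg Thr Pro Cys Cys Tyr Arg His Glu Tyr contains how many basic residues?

K, R, and H are the three residues with basic side chains (ε-amine, guanidinium, and imidazole respectively).
Matching residues: Arg3, His4, His8, Lys9, Arg13, Lys18, Arg23, Arg26, Arg32, His33.

10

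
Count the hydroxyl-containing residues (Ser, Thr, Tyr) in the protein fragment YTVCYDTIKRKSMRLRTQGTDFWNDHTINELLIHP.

Matching residues: Y1, T2, Y5, T7, S12, T17, T20, T27.

8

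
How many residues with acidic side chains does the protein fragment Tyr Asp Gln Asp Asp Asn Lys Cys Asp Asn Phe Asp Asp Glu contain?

Aspartate (D) and glutamate (E) have carboxylic-acid side chains and are the acidic amino acids.
Matching residues: Asp2, Asp4, Asp5, Asp9, Asp12, Asp13, Glu14.

7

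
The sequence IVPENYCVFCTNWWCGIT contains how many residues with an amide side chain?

Only N (asparagine) and Q (glutamine) carry a side-chain carboxamide.
Matching residues: N5, N12.

2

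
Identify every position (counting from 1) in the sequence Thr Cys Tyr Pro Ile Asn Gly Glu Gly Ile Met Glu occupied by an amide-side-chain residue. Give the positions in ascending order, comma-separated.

6

Asparagine (N) and glutamine (Q) have uncharged amide side chains.
Matching residues: Asn6.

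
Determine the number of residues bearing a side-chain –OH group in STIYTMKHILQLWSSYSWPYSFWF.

The –OH-bearing residues are Ser, Thr (aliphatic alcohols), and Tyr (phenol).
Matching residues: S1, T2, Y4, T5, S14, S15, Y16, S17, Y20, S21.

10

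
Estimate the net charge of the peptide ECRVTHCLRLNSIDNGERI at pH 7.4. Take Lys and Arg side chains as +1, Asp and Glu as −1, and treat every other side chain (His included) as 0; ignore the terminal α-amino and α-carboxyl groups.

Positive (K, R): R3, R9, R18 → +3.
Negative (D, E): E1, D14, E17 → −3.
Net charge = (+3) + (−3) = 0.

0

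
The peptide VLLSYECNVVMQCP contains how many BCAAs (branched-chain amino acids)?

5

The BCAAs are Val, Leu, and Ile — aliphatic side chains with a branch point.
Matching residues: V1, L2, L3, V9, V10.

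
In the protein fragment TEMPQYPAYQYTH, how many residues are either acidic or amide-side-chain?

Acidic: D, E. Amide-side-chain: N, Q.
Acidic residues here: E2 (1).
Amide-side-chain residues here: Q5, Q10 (2).
The two groups share no amino acid, so total = 1 + 2 = 3.

3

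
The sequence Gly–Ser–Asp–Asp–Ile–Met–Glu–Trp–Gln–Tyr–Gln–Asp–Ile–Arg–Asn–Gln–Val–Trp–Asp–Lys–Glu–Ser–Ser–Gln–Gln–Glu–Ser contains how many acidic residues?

Aspartate (D) and glutamate (E) have carboxylic-acid side chains and are the acidic amino acids.
Matching residues: Asp3, Asp4, Glu7, Asp12, Asp19, Glu21, Glu26.

7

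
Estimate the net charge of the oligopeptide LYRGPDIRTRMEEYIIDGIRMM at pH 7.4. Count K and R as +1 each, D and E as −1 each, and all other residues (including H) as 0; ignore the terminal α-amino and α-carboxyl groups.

0

Positive (K, R): R3, R8, R10, R20 → +4.
Negative (D, E): D6, E12, E13, D17 → −4.
Net charge = (+4) + (−4) = 0.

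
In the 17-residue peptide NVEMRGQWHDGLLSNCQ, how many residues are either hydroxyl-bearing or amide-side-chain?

5

Hydroxyl-bearing: S, T, Y. Amide-side-chain: N, Q.
Hydroxyl-bearing residues here: S14 (1).
Amide-side-chain residues here: N1, Q7, N15, Q17 (4).
The two groups share no amino acid, so total = 1 + 4 = 5.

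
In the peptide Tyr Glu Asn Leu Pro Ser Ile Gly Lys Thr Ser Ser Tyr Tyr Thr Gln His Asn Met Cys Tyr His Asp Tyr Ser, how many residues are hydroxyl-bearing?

11

Serine (S), threonine (T), and tyrosine (Y) each carry a hydroxyl group on the side chain.
Matching residues: Tyr1, Ser6, Thr10, Ser11, Ser12, Tyr13, Tyr14, Thr15, Tyr21, Tyr24, Ser25.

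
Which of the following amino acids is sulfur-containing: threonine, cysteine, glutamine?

cysteine

The sulfur-bearing residues are cysteine (–SH) and methionine (–S–CH₃).
Of the listed options, only cysteine belongs to this group.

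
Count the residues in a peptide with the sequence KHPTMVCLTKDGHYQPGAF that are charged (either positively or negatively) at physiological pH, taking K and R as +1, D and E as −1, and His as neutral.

Charged side chains at pH ~7.4: K, R (positive); D, E (negative).
Matching residues: K1, K10, D11.

3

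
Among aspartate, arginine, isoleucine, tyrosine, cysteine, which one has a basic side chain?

arginine

The basic amino acids are Lys (K), Arg (R), and His (H).
Of the listed options, only arginine belongs to this group.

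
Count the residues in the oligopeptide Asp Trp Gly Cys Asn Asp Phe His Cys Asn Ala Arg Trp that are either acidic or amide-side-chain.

4

Acidic: D, E. Amide-side-chain: N, Q.
Acidic residues here: Asp1, Asp6 (2).
Amide-side-chain residues here: Asn5, Asn10 (2).
The two groups share no amino acid, so total = 2 + 2 = 4.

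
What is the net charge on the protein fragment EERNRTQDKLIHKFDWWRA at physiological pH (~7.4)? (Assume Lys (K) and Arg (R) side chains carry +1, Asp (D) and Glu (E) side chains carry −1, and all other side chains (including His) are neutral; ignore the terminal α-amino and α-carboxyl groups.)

Positive (K, R): R3, R5, K9, K13, R18 → +5.
Negative (D, E): E1, E2, D8, D15 → −4.
Net charge = (+5) + (−4) = +1.

+1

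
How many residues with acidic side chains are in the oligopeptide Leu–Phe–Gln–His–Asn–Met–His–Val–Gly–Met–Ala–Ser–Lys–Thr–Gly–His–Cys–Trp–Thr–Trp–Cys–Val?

0

Only D (aspartate) and E (glutamate) carry a side-chain carboxylic acid.
None of the 22 residues belong to this group.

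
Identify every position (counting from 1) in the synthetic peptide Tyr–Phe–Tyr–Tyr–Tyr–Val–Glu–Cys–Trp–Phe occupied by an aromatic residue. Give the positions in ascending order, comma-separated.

1, 2, 3, 4, 5, 9, 10

The aromatic amino acids are Phe (F, benzyl), Trp (W, indole), and Tyr (Y, phenol).
Matching residues: Tyr1, Phe2, Tyr3, Tyr4, Tyr5, Trp9, Phe10.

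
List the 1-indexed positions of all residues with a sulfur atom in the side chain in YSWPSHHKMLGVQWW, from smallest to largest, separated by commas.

Only Cys (C) and Met (M) have a sulfur atom in the side chain.
Matching residues: M9.

9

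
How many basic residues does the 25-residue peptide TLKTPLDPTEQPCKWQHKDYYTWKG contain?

5

K, R, and H are the three residues with basic side chains (ε-amine, guanidinium, and imidazole respectively).
Matching residues: K3, K14, H17, K18, K24.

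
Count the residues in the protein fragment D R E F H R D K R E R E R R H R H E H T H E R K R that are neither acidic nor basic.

Acidic: D, E. Basic: K, R, H. All other residues are neither.
Matching residues: F4, T20.

2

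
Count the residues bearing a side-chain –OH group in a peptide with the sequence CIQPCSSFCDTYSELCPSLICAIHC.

The –OH-bearing residues are Ser, Thr (aliphatic alcohols), and Tyr (phenol).
Matching residues: S6, S7, T11, Y12, S13, S18.

6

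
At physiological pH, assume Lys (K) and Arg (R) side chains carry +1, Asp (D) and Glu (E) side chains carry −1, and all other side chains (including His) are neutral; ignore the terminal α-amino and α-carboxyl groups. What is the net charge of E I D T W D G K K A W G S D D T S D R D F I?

-4

Positive (K, R): K8, K9, R19 → +3.
Negative (D, E): E1, D3, D6, D14, D15, D18, D20 → −7.
Net charge = (+3) + (−7) = −4.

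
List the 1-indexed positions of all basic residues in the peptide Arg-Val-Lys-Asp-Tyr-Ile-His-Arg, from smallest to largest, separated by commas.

The basic amino acids are Lys (K), Arg (R), and His (H).
Matching residues: Arg1, Lys3, His7, Arg8.

1, 3, 7, 8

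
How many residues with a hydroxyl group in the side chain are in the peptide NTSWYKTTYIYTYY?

The –OH-bearing residues are Ser, Thr (aliphatic alcohols), and Tyr (phenol).
Matching residues: T2, S3, Y5, T7, T8, Y9, Y11, T12, Y13, Y14.

10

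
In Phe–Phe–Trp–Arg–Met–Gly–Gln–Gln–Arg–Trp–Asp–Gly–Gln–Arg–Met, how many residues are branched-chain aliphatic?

0

Valine (V), leucine (L), and isoleucine (I) are the branched-chain amino acids.
None of the 15 residues belong to this group.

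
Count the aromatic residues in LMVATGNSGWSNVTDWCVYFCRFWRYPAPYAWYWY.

F, W, and Y each carry an aromatic ring on the side chain.
Matching residues: W10, W16, Y19, F20, F23, W24, Y26, Y30, W32, Y33, W34, Y35.

12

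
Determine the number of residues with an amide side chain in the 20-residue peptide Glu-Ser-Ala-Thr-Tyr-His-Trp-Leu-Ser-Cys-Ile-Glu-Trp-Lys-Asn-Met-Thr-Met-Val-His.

Asparagine (N) and glutamine (Q) have uncharged amide side chains.
Matching residues: Asn15.

1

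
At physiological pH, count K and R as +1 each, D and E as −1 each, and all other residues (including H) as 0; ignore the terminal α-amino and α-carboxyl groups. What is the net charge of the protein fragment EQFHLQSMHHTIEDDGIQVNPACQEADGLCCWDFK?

-6

Positive (K, R): K35 → +1.
Negative (D, E): E1, E13, D14, D15, E25, D27, D33 → −7.
Net charge = (+1) + (−7) = −6.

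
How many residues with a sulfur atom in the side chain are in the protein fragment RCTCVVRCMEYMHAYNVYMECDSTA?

Only Cys (C) and Met (M) have a sulfur atom in the side chain.
Matching residues: C2, C4, C8, M9, M12, M19, C21.

7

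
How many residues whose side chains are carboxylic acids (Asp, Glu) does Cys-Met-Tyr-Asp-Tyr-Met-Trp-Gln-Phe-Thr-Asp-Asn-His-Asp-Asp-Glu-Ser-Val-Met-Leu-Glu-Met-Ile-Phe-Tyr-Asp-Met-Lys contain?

Matching residues: Asp4, Asp11, Asp14, Asp15, Glu16, Glu21, Asp26.

7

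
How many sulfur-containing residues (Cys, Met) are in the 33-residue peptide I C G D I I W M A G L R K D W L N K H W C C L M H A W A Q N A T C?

6

Matching residues: C2, M8, C21, C22, M24, C33.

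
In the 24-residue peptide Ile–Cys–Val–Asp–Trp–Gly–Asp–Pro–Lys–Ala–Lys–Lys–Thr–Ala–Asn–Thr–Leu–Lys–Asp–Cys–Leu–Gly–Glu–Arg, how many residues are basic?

The basic amino acids are Lys (K), Arg (R), and His (H).
Matching residues: Lys9, Lys11, Lys12, Lys18, Arg24.

5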